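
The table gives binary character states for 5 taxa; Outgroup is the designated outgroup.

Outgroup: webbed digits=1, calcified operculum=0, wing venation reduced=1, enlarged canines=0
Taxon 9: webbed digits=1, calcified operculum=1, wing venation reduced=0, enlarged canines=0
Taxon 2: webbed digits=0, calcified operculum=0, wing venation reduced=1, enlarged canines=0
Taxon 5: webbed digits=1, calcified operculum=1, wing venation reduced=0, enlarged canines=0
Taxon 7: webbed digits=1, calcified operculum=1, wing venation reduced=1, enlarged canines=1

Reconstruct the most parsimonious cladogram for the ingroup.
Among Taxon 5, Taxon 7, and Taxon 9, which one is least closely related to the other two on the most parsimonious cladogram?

Character polarity is set by the outgroup: the derived state is whichever differs from the outgroup's state, so for webbed digits, wing venation reduced the derived state is '0', and for the remaining characters it is '1'.
webbed digits (derived state '0') is unique to Taxon 2 (autapomorphy; uninformative for grouping).
calcified operculum: derived state '1' in Taxon 5, Taxon 7, and Taxon 9 only — synapomorphy for {Taxon 5, Taxon 7, Taxon 9}.
Only Taxon 5 and Taxon 9 show the derived state '0' for wing venation reduced, supporting them as a clade.
enlarged canines: derived state '1' in Taxon 7 only — an autapomorphy, so it tells us nothing about relationships among taxa.
Most parsimonious ingroup topology: (((Taxon 9,Taxon 5),Taxon 7),Taxon 2).
Taxon 5 and Taxon 9 share a more recent common ancestor with each other than either does with Taxon 7, so Taxon 7 is the least closely related of the three.

Taxon 7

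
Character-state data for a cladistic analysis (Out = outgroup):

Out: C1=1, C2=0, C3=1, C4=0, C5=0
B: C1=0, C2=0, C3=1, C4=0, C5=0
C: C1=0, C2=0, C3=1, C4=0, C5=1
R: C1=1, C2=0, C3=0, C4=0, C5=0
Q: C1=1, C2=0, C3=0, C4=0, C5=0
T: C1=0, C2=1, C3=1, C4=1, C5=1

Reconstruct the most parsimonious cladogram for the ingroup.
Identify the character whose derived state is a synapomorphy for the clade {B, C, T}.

Character polarity is set by the outgroup: the derived state is whichever differs from the outgroup's state, so for C1, C3 the derived state is '0', and for the remaining characters it is '1'.
Only B, C, and T show the derived state '0' for C1, supporting them as a clade.
C2 (derived state '1') is unique to T (autapomorphy; uninformative for grouping).
Only Q and R show the derived state '0' for C3, supporting them as a clade.
C4 (derived state '1') is unique to T (autapomorphy; uninformative for grouping).
Only C and T show the derived state '1' for C5, supporting them as a clade.
Most parsimonious ingroup topology: ((B,(C,T)),(R,Q)).
The clade {B, C, T} is supported by C1: its derived state '0' occurs in exactly those taxa and in no other taxon (including the outgroup).

C1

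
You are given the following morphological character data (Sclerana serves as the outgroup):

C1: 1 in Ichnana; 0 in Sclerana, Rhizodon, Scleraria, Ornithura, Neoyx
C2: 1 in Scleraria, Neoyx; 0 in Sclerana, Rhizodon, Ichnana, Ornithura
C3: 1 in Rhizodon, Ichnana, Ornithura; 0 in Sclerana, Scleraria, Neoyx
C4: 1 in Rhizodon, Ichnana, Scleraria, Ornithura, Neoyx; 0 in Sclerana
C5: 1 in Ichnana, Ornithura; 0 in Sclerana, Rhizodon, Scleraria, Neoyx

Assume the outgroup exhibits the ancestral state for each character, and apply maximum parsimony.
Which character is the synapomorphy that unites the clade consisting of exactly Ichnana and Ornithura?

The outgroup has state '0' for every character, so '1' is the derived state throughout.
C1 (derived state '1') is unique to Ichnana (autapomorphy; uninformative for grouping).
C2: derived state '1' in Neoyx and Scleraria only — synapomorphy for {Neoyx, Scleraria}.
C3 (derived state '1') is shared by Ichnana, Ornithura, and Rhizodon — a synapomorphy uniting that clade.
All ingroup taxa share the derived state '1' for C4; it defines the ingroup but does not resolve relationships within it.
Only Ichnana and Ornithura show the derived state '1' for C5, supporting them as a clade.
Most parsimonious ingroup topology: (((Ichnana,Ornithura),Rhizodon),(Neoyx,Scleraria)).
The clade {Ichnana, Ornithura} is supported by C5: its derived state '1' occurs in exactly those taxa and in no other taxon (including the outgroup).

C5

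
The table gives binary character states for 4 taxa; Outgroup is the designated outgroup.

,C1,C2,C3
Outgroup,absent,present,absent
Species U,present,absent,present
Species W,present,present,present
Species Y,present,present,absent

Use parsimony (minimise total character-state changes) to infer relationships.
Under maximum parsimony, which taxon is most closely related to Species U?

Character polarity is set by the outgroup: the derived state is whichever differs from the outgroup's state, so for C2 the derived state is 'absent', and for the remaining characters it is 'present'.
All ingroup taxa share the derived state 'present' for C1; it defines the ingroup but does not resolve relationships within it.
C2: derived state 'absent' in Species U only — an autapomorphy, so it tells us nothing about relationships among taxa.
C3: derived state 'present' in Species U and Species W only — synapomorphy for {Species U, Species W}.
Most parsimonious ingroup topology: ((Species U,Species W),Species Y).
Species U and Species W form a cherry on this tree, so they are sister taxa.

Species W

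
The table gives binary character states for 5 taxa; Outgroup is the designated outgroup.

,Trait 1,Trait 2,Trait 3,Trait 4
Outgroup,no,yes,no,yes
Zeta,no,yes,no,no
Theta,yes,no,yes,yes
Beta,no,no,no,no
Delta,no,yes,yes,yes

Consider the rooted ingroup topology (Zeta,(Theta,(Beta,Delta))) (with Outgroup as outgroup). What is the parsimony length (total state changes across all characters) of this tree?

7

Map each character onto (Zeta,(Theta,(Beta,Delta))) (rooted by Outgroup) and count the minimum state changes it requires (Fitch parsimony):
Trait 1: 1; Trait 2: 2; Trait 3: 2; Trait 4: 2.
Total tree length = 7.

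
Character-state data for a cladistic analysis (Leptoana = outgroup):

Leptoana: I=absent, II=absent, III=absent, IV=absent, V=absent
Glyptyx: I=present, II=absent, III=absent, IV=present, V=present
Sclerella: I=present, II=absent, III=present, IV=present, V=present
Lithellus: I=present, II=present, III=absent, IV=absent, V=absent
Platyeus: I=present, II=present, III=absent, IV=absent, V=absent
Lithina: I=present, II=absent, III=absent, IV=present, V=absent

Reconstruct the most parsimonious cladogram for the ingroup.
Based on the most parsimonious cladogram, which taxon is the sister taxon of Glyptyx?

Sclerella

The outgroup has state 'absent' for every character, so 'present' is the derived state throughout.
All ingroup taxa share the derived state 'present' for I; it defines the ingroup but does not resolve relationships within it.
II: derived state 'present' in Lithellus and Platyeus only — synapomorphy for {Lithellus, Platyeus}.
III (derived state 'present') is unique to Sclerella (autapomorphy; uninformative for grouping).
IV: derived state 'present' in Glyptyx, Lithina, and Sclerella only — synapomorphy for {Glyptyx, Lithina, Sclerella}.
Only Glyptyx and Sclerella show the derived state 'present' for V, supporting them as a clade.
Most parsimonious ingroup topology: (((Glyptyx,Sclerella),Lithina),(Lithellus,Platyeus)).
Glyptyx and Sclerella form a cherry on this tree, so they are sister taxa.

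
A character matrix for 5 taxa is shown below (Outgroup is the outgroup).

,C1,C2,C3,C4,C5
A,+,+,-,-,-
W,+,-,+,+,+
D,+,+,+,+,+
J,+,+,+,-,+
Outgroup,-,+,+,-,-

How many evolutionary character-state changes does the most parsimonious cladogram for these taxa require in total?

Character polarity is set by the outgroup: the derived state is whichever differs from the outgroup's state, so for C2, C3 the derived state is '-', and for the remaining characters it is '+'.
C1 (derived state '+') is shared by all ingroup taxa — unites the whole ingroup.
C2: derived state '-' in W only — an autapomorphy, so it tells us nothing about relationships among taxa.
C3 (derived state '-') is unique to A (autapomorphy; uninformative for grouping).
C4: derived state '+' in D and W only — synapomorphy for {D, W}.
C5: derived state '+' in D, J, and W only — synapomorphy for {D, J, W}.
Most parsimonious ingroup topology: ((J,(W,D)),A).
Changes per character on this tree: C1: 1; C2: 1; C3: 1; C4: 1; C5: 1.
Total = 5.

5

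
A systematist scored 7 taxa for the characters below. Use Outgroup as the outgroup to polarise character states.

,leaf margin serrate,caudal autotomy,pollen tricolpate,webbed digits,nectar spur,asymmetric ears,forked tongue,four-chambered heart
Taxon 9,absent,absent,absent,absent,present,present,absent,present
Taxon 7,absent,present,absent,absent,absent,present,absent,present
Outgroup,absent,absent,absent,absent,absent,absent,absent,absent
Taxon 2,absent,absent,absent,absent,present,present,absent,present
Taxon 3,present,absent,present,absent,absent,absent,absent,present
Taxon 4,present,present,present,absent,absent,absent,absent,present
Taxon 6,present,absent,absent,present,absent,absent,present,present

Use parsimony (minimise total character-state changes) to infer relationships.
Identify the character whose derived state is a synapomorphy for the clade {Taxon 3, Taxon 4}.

pollen tricolpate

The outgroup has state 'absent' for every character, so 'present' is the derived state throughout.
leaf margin serrate (derived state 'present') is shared by Taxon 3, Taxon 4, and Taxon 6 — a synapomorphy uniting that clade.
caudal autotomy (state 'present') occurs in Taxon 4 and Taxon 7 but conflicts with the nesting implied by the other characters — most parsimoniously interpreted as homoplasy.
pollen tricolpate (derived state 'present') is shared by Taxon 3 and Taxon 4 — a synapomorphy uniting that clade.
webbed digits: derived state 'present' in Taxon 6 only — an autapomorphy, so it tells us nothing about relationships among taxa.
Only Taxon 2 and Taxon 9 show the derived state 'present' for nectar spur, supporting them as a clade.
asymmetric ears (derived state 'present') is shared by Taxon 2, Taxon 7, and Taxon 9 — a synapomorphy uniting that clade.
forked tongue: derived state 'present' in Taxon 6 only — an autapomorphy, so it tells us nothing about relationships among taxa.
four-chambered heart (derived state 'present') is shared by all ingroup taxa — unites the whole ingroup.
Most parsimonious ingroup topology: ((Taxon 6,(Taxon 3,Taxon 4)),((Taxon 2,Taxon 9),Taxon 7)).
The clade {Taxon 3, Taxon 4} is supported by pollen tricolpate: its derived state 'present' occurs in exactly those taxa and in no other taxon (including the outgroup).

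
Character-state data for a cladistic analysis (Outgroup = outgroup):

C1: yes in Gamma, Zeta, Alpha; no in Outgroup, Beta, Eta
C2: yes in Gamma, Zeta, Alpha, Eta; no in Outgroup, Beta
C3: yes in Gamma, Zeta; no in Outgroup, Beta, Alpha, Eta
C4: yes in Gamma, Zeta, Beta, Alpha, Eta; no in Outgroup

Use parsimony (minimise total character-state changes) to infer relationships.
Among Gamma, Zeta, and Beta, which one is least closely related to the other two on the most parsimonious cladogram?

The outgroup has state 'no' for every character, so 'yes' is the derived state throughout.
C1: derived state 'yes' in Alpha, Gamma, and Zeta only — synapomorphy for {Alpha, Gamma, Zeta}.
C2 (derived state 'yes') is shared by Alpha, Eta, Gamma, and Zeta — a synapomorphy uniting that clade.
C3: derived state 'yes' in Gamma and Zeta only — synapomorphy for {Gamma, Zeta}.
All ingroup taxa share the derived state 'yes' for C4; it defines the ingroup but does not resolve relationships within it.
Most parsimonious ingroup topology: ((((Gamma,Zeta),Alpha),Eta),Beta).
Gamma and Zeta share a more recent common ancestor with each other than either does with Beta, so Beta is the least closely related of the three.

Beta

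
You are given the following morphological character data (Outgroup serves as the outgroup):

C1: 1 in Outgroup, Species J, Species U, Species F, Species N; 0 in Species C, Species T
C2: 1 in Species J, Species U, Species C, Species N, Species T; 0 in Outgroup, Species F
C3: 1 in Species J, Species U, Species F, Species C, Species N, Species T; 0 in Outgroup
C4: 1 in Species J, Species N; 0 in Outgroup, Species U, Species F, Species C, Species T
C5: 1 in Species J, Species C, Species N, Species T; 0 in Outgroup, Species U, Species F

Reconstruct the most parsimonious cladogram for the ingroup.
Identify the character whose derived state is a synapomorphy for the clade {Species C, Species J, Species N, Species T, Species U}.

C2

Character polarity is set by the outgroup: the derived state is whichever differs from the outgroup's state, so for C1 the derived state is '0', and for the remaining characters it is '1'.
Only Species C and Species T show the derived state '0' for C1, supporting them as a clade.
C2: derived state '1' in Species C, Species J, Species N, Species T, and Species U only — synapomorphy for {Species C, Species J, Species N, Species T, Species U}.
C3 (derived state '1') is shared by all ingroup taxa — unites the whole ingroup.
C4 (derived state '1') is shared by Species J and Species N — a synapomorphy uniting that clade.
C5: derived state '1' in Species C, Species J, Species N, and Species T only — synapomorphy for {Species C, Species J, Species N, Species T}.
Most parsimonious ingroup topology: ((((Species J,Species N),(Species C,Species T)),Species U),Species F).
The clade {Species C, Species J, Species N, Species T, Species U} is supported by C2: its derived state '1' occurs in exactly those taxa and in no other taxon (including the outgroup).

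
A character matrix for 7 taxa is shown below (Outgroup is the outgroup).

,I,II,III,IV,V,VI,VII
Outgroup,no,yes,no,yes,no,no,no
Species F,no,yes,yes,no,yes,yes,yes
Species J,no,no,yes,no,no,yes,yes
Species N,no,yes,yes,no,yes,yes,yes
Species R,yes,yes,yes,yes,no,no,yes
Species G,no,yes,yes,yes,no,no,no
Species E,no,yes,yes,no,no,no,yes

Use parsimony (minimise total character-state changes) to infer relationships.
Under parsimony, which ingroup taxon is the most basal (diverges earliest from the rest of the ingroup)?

Character polarity is set by the outgroup: the derived state is whichever differs from the outgroup's state, so for II, IV the derived state is 'no', and for the remaining characters it is 'yes'.
I: derived state 'yes' in Species R only — an autapomorphy, so it tells us nothing about relationships among taxa.
II (derived state 'no') is unique to Species J (autapomorphy; uninformative for grouping).
All ingroup taxa share the derived state 'yes' for III; it defines the ingroup but does not resolve relationships within it.
IV (derived state 'no') is shared by Species E, Species F, Species J, and Species N — a synapomorphy uniting that clade.
Only Species F and Species N show the derived state 'yes' for V, supporting them as a clade.
VI: derived state 'yes' in Species F, Species J, and Species N only — synapomorphy for {Species F, Species J, Species N}.
VII: derived state 'yes' in Species E, Species F, Species J, Species N, and Species R only — synapomorphy for {Species E, Species F, Species J, Species N, Species R}.
Most parsimonious ingroup topology: (((((Species F,Species N),Species J),Species E),Species R),Species G).
Species G is sister to the clade containing all other ingroup taxa, so it is the earliest-diverging (most basal) ingroup lineage.

Species G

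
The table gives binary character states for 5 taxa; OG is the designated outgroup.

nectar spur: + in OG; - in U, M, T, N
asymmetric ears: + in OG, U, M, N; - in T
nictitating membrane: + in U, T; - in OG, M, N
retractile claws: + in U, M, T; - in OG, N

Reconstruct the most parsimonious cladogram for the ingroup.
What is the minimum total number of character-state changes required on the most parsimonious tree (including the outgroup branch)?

Character polarity is set by the outgroup: the derived state is whichever differs from the outgroup's state, so for nectar spur, asymmetric ears the derived state is '-', and for the remaining characters it is '+'.
All ingroup taxa share the derived state '-' for nectar spur; it defines the ingroup but does not resolve relationships within it.
asymmetric ears: derived state '-' in T only — an autapomorphy, so it tells us nothing about relationships among taxa.
nictitating membrane (derived state '+') is shared by T and U — a synapomorphy uniting that clade.
retractile claws (derived state '+') is shared by M, T, and U — a synapomorphy uniting that clade.
Most parsimonious ingroup topology: (((U,T),M),N).
Changes per character on this tree: nectar spur: 1; asymmetric ears: 1; nictitating membrane: 1; retractile claws: 1.
Total = 4.

4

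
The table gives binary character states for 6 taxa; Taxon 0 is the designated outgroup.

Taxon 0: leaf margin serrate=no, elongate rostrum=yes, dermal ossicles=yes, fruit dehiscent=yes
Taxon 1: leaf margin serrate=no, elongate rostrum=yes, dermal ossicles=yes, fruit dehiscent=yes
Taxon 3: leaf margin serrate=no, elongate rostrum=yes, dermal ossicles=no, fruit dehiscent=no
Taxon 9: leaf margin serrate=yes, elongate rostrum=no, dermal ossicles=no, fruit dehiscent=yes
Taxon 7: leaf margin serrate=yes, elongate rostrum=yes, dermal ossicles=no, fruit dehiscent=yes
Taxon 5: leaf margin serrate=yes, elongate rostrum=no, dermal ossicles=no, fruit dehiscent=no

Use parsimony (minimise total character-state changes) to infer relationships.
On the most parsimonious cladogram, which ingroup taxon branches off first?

Character polarity is set by the outgroup: the derived state is whichever differs from the outgroup's state, so for elongate rostrum, dermal ossicles, fruit dehiscent the derived state is 'no', and for the remaining characters it is 'yes'.
leaf margin serrate (derived state 'yes') is shared by Taxon 5, Taxon 7, and Taxon 9 — a synapomorphy uniting that clade.
elongate rostrum: derived state 'no' in Taxon 5 and Taxon 9 only — synapomorphy for {Taxon 5, Taxon 9}.
dermal ossicles (derived state 'no') is shared by Taxon 3, Taxon 5, Taxon 7, and Taxon 9 — a synapomorphy uniting that clade.
fruit dehiscent (state 'no') occurs in Taxon 3 and Taxon 5 but conflicts with the nesting implied by the other characters — most parsimoniously interpreted as homoplasy.
Most parsimonious ingroup topology: (Taxon 1,(Taxon 3,((Taxon 9,Taxon 5),Taxon 7))).
Taxon 1 is sister to the clade containing all other ingroup taxa, so it is the earliest-diverging (most basal) ingroup lineage.

Taxon 1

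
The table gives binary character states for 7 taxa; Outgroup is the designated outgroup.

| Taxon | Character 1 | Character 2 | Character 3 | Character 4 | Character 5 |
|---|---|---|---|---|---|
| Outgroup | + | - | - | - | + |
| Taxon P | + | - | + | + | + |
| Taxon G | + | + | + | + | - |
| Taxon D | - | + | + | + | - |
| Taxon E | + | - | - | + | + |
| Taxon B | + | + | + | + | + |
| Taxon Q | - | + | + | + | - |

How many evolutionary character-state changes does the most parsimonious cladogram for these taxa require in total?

Character polarity is set by the outgroup: the derived state is whichever differs from the outgroup's state, so for Character 1, Character 5 the derived state is '-', and for the remaining characters it is '+'.
Character 1: derived state '-' in Taxon D and Taxon Q only — synapomorphy for {Taxon D, Taxon Q}.
Character 2: derived state '+' in Taxon B, Taxon D, Taxon G, and Taxon Q only — synapomorphy for {Taxon B, Taxon D, Taxon G, Taxon Q}.
Only Taxon B, Taxon D, Taxon G, Taxon P, and Taxon Q show the derived state '+' for Character 3, supporting them as a clade.
All ingroup taxa share the derived state '+' for Character 4; it defines the ingroup but does not resolve relationships within it.
Only Taxon D, Taxon G, and Taxon Q show the derived state '-' for Character 5, supporting them as a clade.
Most parsimonious ingroup topology: ((Taxon P,((Taxon G,(Taxon D,Taxon Q)),Taxon B)),Taxon E).
Changes per character on this tree: Character 1: 1; Character 2: 1; Character 3: 1; Character 4: 1; Character 5: 1.
Total = 5.

5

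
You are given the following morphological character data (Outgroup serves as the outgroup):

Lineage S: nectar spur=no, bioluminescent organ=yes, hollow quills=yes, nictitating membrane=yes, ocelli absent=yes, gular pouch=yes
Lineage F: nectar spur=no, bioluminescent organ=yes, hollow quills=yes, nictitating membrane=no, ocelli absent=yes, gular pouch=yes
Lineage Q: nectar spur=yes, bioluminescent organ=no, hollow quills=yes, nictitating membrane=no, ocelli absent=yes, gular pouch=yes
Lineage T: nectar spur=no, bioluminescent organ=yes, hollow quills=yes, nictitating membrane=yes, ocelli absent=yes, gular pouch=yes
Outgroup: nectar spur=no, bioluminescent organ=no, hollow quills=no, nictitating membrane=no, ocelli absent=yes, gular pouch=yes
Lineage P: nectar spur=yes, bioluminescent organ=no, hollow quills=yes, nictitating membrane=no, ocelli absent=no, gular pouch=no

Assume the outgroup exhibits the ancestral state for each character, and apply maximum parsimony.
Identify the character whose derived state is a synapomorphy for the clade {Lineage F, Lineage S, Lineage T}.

bioluminescent organ

Character polarity is set by the outgroup: the derived state is whichever differs from the outgroup's state, so for ocelli absent, gular pouch the derived state is 'no', and for the remaining characters it is 'yes'.
Only Lineage P and Lineage Q show the derived state 'yes' for nectar spur, supporting them as a clade.
Only Lineage F, Lineage S, and Lineage T show the derived state 'yes' for bioluminescent organ, supporting them as a clade.
All ingroup taxa share the derived state 'yes' for hollow quills; it defines the ingroup but does not resolve relationships within it.
nictitating membrane: derived state 'yes' in Lineage S and Lineage T only — synapomorphy for {Lineage S, Lineage T}.
ocelli absent: derived state 'no' in Lineage P only — an autapomorphy, so it tells us nothing about relationships among taxa.
gular pouch: derived state 'no' in Lineage P only — an autapomorphy, so it tells us nothing about relationships among taxa.
Most parsimonious ingroup topology: ((Lineage F,(Lineage T,Lineage S)),(Lineage Q,Lineage P)).
The clade {Lineage F, Lineage S, Lineage T} is supported by bioluminescent organ: its derived state 'yes' occurs in exactly those taxa and in no other taxon (including the outgroup).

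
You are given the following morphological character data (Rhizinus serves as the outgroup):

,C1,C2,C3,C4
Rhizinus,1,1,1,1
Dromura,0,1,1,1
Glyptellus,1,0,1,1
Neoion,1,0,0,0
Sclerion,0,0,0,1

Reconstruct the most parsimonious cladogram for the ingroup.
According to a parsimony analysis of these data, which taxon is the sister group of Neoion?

The outgroup has state '1' for every character, so '0' is the derived state throughout.
C1 groups Dromura and Sclerion, which is incompatible with the clades supported by the remaining characters; treating it as convergent (homoplasy) costs fewer steps than any alternative tree.
C2 (derived state '0') is shared by Glyptellus, Neoion, and Sclerion — a synapomorphy uniting that clade.
C3 (derived state '0') is shared by Neoion and Sclerion — a synapomorphy uniting that clade.
C4: derived state '0' in Neoion only — an autapomorphy, so it tells us nothing about relationships among taxa.
Most parsimonious ingroup topology: (Dromura,(Glyptellus,(Neoion,Sclerion))).
Neoion and Sclerion form a cherry on this tree, so they are sister taxa.

Sclerion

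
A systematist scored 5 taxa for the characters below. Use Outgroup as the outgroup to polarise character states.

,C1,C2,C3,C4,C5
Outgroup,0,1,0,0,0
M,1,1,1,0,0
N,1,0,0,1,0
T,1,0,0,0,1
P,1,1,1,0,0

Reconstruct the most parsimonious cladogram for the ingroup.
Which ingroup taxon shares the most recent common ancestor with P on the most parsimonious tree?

Character polarity is set by the outgroup: the derived state is whichever differs from the outgroup's state, so for C2 the derived state is '0', and for the remaining characters it is '1'.
All ingroup taxa share the derived state '1' for C1; it defines the ingroup but does not resolve relationships within it.
C2: derived state '0' in N and T only — synapomorphy for {N, T}.
C3 (derived state '1') is shared by M and P — a synapomorphy uniting that clade.
C4: derived state '1' in N only — an autapomorphy, so it tells us nothing about relationships among taxa.
C5: derived state '1' in T only — an autapomorphy, so it tells us nothing about relationships among taxa.
Most parsimonious ingroup topology: ((M,P),(N,T)).
P and M form a cherry on this tree, so they are sister taxa.

M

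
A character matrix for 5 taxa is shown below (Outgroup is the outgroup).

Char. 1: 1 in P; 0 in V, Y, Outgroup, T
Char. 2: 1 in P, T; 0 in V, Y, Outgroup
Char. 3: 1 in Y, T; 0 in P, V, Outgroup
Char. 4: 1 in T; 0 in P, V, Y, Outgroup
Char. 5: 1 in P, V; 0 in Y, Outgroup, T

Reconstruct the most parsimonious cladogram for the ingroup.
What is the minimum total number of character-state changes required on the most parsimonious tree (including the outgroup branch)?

6

The outgroup has state '0' for every character, so '1' is the derived state throughout.
Char. 1 (derived state '1') is unique to P (autapomorphy; uninformative for grouping).
Char. 2 groups P and T, which is incompatible with the clades supported by the remaining characters; treating it as convergent (homoplasy) costs fewer steps than any alternative tree.
Char. 3: derived state '1' in T and Y only — synapomorphy for {T, Y}.
Char. 4: derived state '1' in T only — an autapomorphy, so it tells us nothing about relationships among taxa.
Char. 5 (derived state '1') is shared by P and V — a synapomorphy uniting that clade.
Most parsimonious ingroup topology: ((V,P),(T,Y)).
Changes per character on this tree: Char. 1: 1; Char. 2: 2; Char. 3: 1; Char. 4: 1; Char. 5: 1.
Total = 6.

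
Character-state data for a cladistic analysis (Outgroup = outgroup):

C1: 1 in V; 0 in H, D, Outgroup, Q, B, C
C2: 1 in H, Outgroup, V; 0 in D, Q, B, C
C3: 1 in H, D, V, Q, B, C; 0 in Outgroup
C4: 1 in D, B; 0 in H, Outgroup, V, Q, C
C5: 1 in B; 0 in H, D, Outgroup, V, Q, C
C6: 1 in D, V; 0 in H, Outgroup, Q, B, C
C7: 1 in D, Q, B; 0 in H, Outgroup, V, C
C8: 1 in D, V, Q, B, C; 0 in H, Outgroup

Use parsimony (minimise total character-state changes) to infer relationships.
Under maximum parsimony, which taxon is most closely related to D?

B

Character polarity is set by the outgroup: the derived state is whichever differs from the outgroup's state, so for C2 the derived state is '0', and for the remaining characters it is '1'.
C1 (derived state '1') is unique to V (autapomorphy; uninformative for grouping).
Only B, C, D, and Q show the derived state '0' for C2, supporting them as a clade.
All ingroup taxa share the derived state '1' for C3; it defines the ingroup but does not resolve relationships within it.
C4 (derived state '1') is shared by B and D — a synapomorphy uniting that clade.
C5: derived state '1' in B only — an autapomorphy, so it tells us nothing about relationships among taxa.
C6 (state '1') occurs in D and V but conflicts with the nesting implied by the other characters — most parsimoniously interpreted as homoplasy.
C7: derived state '1' in B, D, and Q only — synapomorphy for {B, D, Q}.
Only B, C, D, Q, and V show the derived state '1' for C8, supporting them as a clade.
Most parsimonious ingroup topology: (H,((((B,D),Q),C),V)).
D and B form a cherry on this tree, so they are sister taxa.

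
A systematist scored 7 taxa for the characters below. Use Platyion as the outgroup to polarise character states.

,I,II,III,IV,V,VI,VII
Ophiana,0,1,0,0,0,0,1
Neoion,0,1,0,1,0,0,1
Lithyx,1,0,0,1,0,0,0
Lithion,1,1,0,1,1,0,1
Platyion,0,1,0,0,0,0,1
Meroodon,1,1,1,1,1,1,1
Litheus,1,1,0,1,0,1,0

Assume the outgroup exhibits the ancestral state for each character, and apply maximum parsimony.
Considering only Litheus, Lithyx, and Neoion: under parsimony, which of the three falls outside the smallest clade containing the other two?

Character polarity is set by the outgroup: the derived state is whichever differs from the outgroup's state, so for II, VII the derived state is '0', and for the remaining characters it is '1'.
Only Litheus, Lithion, Lithyx, and Meroodon show the derived state '1' for I, supporting them as a clade.
II: derived state '0' in Lithyx only — an autapomorphy, so it tells us nothing about relationships among taxa.
III: derived state '1' in Meroodon only — an autapomorphy, so it tells us nothing about relationships among taxa.
IV (derived state '1') is shared by Litheus, Lithion, Lithyx, Meroodon, and Neoion — a synapomorphy uniting that clade.
V: derived state '1' in Lithion and Meroodon only — synapomorphy for {Lithion, Meroodon}.
VI (state '1') occurs in Litheus and Meroodon but conflicts with the nesting implied by the other characters — most parsimoniously interpreted as homoplasy.
VII: derived state '0' in Litheus and Lithyx only — synapomorphy for {Litheus, Lithyx}.
Most parsimonious ingroup topology: ((((Lithyx,Litheus),(Meroodon,Lithion)),Neoion),Ophiana).
Litheus and Lithyx share a more recent common ancestor with each other than either does with Neoion, so Neoion is the least closely related of the three.

Neoion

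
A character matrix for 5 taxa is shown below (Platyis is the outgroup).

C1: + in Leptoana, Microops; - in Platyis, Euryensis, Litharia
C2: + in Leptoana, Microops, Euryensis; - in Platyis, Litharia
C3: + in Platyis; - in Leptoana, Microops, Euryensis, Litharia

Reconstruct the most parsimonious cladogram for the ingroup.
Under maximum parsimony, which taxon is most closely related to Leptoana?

Microops

Character polarity is set by the outgroup: the derived state is whichever differs from the outgroup's state, so for C3 the derived state is '-', and for the remaining characters it is '+'.
C1: derived state '+' in Leptoana and Microops only — synapomorphy for {Leptoana, Microops}.
C2: derived state '+' in Euryensis, Leptoana, and Microops only — synapomorphy for {Euryensis, Leptoana, Microops}.
All ingroup taxa share the derived state '-' for C3; it defines the ingroup but does not resolve relationships within it.
Most parsimonious ingroup topology: (((Leptoana,Microops),Euryensis),Litharia).
Leptoana and Microops form a cherry on this tree, so they are sister taxa.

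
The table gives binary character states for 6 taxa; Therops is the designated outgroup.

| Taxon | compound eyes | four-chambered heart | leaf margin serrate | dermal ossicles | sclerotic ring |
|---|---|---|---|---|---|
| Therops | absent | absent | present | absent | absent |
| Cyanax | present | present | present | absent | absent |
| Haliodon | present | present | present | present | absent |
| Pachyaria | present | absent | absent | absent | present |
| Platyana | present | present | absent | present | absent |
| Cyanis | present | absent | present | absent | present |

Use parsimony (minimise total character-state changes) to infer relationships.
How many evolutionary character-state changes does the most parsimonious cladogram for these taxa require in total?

6

Character polarity is set by the outgroup: the derived state is whichever differs from the outgroup's state, so for leaf margin serrate the derived state is 'absent', and for the remaining characters it is 'present'.
compound eyes (derived state 'present') is shared by all ingroup taxa — unites the whole ingroup.
four-chambered heart: derived state 'present' in Cyanax, Haliodon, and Platyana only — synapomorphy for {Cyanax, Haliodon, Platyana}.
leaf margin serrate (state 'absent') occurs in Pachyaria and Platyana but conflicts with the nesting implied by the other characters — most parsimoniously interpreted as homoplasy.
Only Haliodon and Platyana show the derived state 'present' for dermal ossicles, supporting them as a clade.
sclerotic ring (derived state 'present') is shared by Cyanis and Pachyaria — a synapomorphy uniting that clade.
Most parsimonious ingroup topology: ((Cyanax,(Haliodon,Platyana)),(Pachyaria,Cyanis)).
Changes per character on this tree: compound eyes: 1; four-chambered heart: 1; leaf margin serrate: 2; dermal ossicles: 1; sclerotic ring: 1.
Total = 6.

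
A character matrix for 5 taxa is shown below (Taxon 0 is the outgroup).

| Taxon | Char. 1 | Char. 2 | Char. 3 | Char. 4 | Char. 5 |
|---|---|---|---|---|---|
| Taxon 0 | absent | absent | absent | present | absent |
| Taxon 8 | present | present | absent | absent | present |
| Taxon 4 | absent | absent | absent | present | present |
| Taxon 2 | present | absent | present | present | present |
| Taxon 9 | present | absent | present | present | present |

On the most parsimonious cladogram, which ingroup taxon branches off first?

Character polarity is set by the outgroup: the derived state is whichever differs from the outgroup's state, so for Char. 4 the derived state is 'absent', and for the remaining characters it is 'present'.
Char. 1 (derived state 'present') is shared by Taxon 2, Taxon 8, and Taxon 9 — a synapomorphy uniting that clade.
Char. 2: derived state 'present' in Taxon 8 only — an autapomorphy, so it tells us nothing about relationships among taxa.
Char. 3: derived state 'present' in Taxon 2 and Taxon 9 only — synapomorphy for {Taxon 2, Taxon 9}.
Char. 4: derived state 'absent' in Taxon 8 only — an autapomorphy, so it tells us nothing about relationships among taxa.
All ingroup taxa share the derived state 'present' for Char. 5; it defines the ingroup but does not resolve relationships within it.
Most parsimonious ingroup topology: ((Taxon 8,(Taxon 2,Taxon 9)),Taxon 4).
Taxon 4 is sister to the clade containing all other ingroup taxa, so it is the earliest-diverging (most basal) ingroup lineage.

Taxon 4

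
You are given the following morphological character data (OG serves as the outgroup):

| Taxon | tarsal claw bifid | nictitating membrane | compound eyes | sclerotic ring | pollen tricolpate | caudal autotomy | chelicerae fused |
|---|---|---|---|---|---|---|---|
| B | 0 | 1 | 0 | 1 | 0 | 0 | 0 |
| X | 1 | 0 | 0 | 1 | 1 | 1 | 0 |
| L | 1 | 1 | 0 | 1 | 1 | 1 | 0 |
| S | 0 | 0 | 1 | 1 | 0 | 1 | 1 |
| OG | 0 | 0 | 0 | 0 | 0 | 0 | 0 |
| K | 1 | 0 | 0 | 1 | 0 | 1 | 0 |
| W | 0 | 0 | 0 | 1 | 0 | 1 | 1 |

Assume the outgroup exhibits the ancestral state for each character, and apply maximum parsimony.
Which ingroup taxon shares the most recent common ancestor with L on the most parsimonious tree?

X

The outgroup has state '0' for every character, so '1' is the derived state throughout.
tarsal claw bifid: derived state '1' in K, L, and X only — synapomorphy for {K, L, X}.
nictitating membrane groups B and L, which is incompatible with the clades supported by the remaining characters; treating it as convergent (homoplasy) costs fewer steps than any alternative tree.
compound eyes (derived state '1') is unique to S (autapomorphy; uninformative for grouping).
All ingroup taxa share the derived state '1' for sclerotic ring; it defines the ingroup but does not resolve relationships within it.
pollen tricolpate: derived state '1' in L and X only — synapomorphy for {L, X}.
Only K, L, S, W, and X show the derived state '1' for caudal autotomy, supporting them as a clade.
chelicerae fused (derived state '1') is shared by S and W — a synapomorphy uniting that clade.
Most parsimonious ingroup topology: (((K,(L,X)),(W,S)),B).
L and X form a cherry on this tree, so they are sister taxa.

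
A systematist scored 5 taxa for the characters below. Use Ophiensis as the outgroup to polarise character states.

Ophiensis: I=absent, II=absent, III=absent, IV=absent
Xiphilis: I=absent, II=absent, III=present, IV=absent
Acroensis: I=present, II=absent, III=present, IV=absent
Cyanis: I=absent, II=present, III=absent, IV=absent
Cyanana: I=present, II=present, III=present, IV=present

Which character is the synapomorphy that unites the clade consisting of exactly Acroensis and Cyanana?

I

The outgroup has state 'absent' for every character, so 'present' is the derived state throughout.
I: derived state 'present' in Acroensis and Cyanana only — synapomorphy for {Acroensis, Cyanana}.
II groups Cyanana and Cyanis, which is incompatible with the clades supported by the remaining characters; treating it as convergent (homoplasy) costs fewer steps than any alternative tree.
III (derived state 'present') is shared by Acroensis, Cyanana, and Xiphilis — a synapomorphy uniting that clade.
IV (derived state 'present') is unique to Cyanana (autapomorphy; uninformative for grouping).
Most parsimonious ingroup topology: ((Xiphilis,(Acroensis,Cyanana)),Cyanis).
The clade {Acroensis, Cyanana} is supported by I: its derived state 'present' occurs in exactly those taxa and in no other taxon (including the outgroup).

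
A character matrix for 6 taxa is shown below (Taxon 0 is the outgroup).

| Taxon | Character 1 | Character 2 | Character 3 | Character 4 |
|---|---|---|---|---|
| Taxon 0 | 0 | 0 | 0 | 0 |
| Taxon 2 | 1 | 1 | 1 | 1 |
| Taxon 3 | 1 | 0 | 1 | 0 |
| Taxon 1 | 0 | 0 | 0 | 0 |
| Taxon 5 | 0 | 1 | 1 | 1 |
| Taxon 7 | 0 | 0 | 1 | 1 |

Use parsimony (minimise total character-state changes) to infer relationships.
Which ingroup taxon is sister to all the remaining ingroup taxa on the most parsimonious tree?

Taxon 1

The outgroup has state '0' for every character, so '1' is the derived state throughout.
Character 1 (state '1') occurs in Taxon 2 and Taxon 3 but conflicts with the nesting implied by the other characters — most parsimoniously interpreted as homoplasy.
Character 2: derived state '1' in Taxon 2 and Taxon 5 only — synapomorphy for {Taxon 2, Taxon 5}.
Character 3: derived state '1' in Taxon 2, Taxon 3, Taxon 5, and Taxon 7 only — synapomorphy for {Taxon 2, Taxon 3, Taxon 5, Taxon 7}.
Character 4: derived state '1' in Taxon 2, Taxon 5, and Taxon 7 only — synapomorphy for {Taxon 2, Taxon 5, Taxon 7}.
Most parsimonious ingroup topology: ((((Taxon 2,Taxon 5),Taxon 7),Taxon 3),Taxon 1).
Taxon 1 is sister to the clade containing all other ingroup taxa, so it is the earliest-diverging (most basal) ingroup lineage.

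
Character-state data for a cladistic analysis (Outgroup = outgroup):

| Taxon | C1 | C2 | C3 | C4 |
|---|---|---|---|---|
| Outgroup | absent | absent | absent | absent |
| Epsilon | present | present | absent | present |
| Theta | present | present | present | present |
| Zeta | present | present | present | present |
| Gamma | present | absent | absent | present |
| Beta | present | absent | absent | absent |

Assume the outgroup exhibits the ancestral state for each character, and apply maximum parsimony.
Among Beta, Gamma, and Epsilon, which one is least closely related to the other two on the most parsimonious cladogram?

Beta

The outgroup has state 'absent' for every character, so 'present' is the derived state throughout.
C1 (derived state 'present') is shared by all ingroup taxa — unites the whole ingroup.
C2: derived state 'present' in Epsilon, Theta, and Zeta only — synapomorphy for {Epsilon, Theta, Zeta}.
C3: derived state 'present' in Theta and Zeta only — synapomorphy for {Theta, Zeta}.
Only Epsilon, Gamma, Theta, and Zeta show the derived state 'present' for C4, supporting them as a clade.
Most parsimonious ingroup topology: (((Epsilon,(Theta,Zeta)),Gamma),Beta).
Gamma and Epsilon share a more recent common ancestor with each other than either does with Beta, so Beta is the least closely related of the three.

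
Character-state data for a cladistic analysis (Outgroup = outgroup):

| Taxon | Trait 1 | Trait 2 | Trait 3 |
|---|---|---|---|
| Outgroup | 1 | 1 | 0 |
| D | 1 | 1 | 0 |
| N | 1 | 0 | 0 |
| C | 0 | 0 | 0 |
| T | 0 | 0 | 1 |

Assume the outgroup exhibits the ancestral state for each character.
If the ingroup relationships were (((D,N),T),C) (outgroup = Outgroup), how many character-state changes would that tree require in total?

5

Map each character onto (((D,N),T),C) (rooted by Outgroup) and count the minimum state changes it requires (Fitch parsimony):
Trait 1: 2; Trait 2: 2; Trait 3: 1.
Total tree length = 5.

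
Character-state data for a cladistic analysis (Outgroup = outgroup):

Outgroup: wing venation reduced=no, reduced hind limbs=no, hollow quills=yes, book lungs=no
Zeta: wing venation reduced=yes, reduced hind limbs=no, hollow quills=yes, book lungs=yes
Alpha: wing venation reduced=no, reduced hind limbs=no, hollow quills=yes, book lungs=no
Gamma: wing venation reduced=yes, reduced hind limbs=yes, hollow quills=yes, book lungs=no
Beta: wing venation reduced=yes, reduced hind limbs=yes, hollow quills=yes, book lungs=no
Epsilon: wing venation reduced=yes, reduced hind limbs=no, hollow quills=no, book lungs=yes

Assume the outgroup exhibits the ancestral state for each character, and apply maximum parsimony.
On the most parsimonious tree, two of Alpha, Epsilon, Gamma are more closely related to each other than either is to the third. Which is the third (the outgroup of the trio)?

Alpha

Character polarity is set by the outgroup: the derived state is whichever differs from the outgroup's state, so for hollow quills the derived state is 'no', and for the remaining characters it is 'yes'.
wing venation reduced (derived state 'yes') is shared by Beta, Epsilon, Gamma, and Zeta — a synapomorphy uniting that clade.
reduced hind limbs (derived state 'yes') is shared by Beta and Gamma — a synapomorphy uniting that clade.
hollow quills: derived state 'no' in Epsilon only — an autapomorphy, so it tells us nothing about relationships among taxa.
book lungs (derived state 'yes') is shared by Epsilon and Zeta — a synapomorphy uniting that clade.
Most parsimonious ingroup topology: (((Zeta,Epsilon),(Gamma,Beta)),Alpha).
Gamma and Epsilon share a more recent common ancestor with each other than either does with Alpha, so Alpha is the least closely related of the three.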